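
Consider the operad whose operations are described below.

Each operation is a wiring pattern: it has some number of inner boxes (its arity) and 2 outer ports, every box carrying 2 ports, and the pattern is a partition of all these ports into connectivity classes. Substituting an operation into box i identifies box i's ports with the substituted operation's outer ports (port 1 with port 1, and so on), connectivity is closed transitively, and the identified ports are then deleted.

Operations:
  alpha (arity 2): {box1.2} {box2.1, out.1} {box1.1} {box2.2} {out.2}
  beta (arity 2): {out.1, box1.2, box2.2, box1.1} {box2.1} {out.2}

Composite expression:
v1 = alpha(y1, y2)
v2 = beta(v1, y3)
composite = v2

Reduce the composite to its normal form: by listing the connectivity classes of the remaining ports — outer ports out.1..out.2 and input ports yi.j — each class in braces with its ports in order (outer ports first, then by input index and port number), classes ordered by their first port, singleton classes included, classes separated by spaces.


After gluing at beta, chains via deleted ports link the y-ports.
stage alpha: inputs (y1, y2), connectivity {out.1, y2.1} {out.2} {y1.1} {y1.2} {y2.2}, out.j its boundary
stage beta: inputs (y1, y2, y3), connectivity {out.1, y2.1, y3.2} {out.2} {y1.1} {y1.2} {y2.2} {y3.1}, out.j its boundary

{out.1, y2.1, y3.2} {out.2} {y1.1} {y1.2} {y2.2} {y3.1}


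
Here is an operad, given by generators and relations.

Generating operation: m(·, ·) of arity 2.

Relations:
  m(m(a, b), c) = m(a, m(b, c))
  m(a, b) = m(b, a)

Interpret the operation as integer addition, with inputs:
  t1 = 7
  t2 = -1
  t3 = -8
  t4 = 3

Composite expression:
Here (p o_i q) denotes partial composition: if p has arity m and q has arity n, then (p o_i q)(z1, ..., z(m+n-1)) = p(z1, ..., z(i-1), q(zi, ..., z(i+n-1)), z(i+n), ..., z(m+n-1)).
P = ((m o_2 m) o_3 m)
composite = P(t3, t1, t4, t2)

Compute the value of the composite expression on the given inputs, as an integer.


1

m(t4, t2) = 2
m(t1, m(t4, t2)) = 9
m(t3, m(t1, m(t4, t2))) = 1


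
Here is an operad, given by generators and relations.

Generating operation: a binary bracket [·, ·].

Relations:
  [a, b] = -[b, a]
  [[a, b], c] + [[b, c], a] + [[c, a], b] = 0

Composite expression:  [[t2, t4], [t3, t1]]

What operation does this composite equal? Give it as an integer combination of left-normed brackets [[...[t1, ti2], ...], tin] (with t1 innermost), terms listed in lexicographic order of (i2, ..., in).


[[[t1, t3], t2], t4] - [[[t1, t3], t4], t2]

A multilinear Lie element is pinned by t1-initial words (t1 innermost).
Composite bracket: [[t2, t4], [t3, t1]]
Expanding via [a, b] = ab - ba: 8 signed words (2^3 = 8).
Words beginning with t1 determine it all:
  from t1t3t2t4, sign +1: term +[[[t1, t3], t2], t4]
  from t1t3t4t2, sign -1: term -[[[t1, t3], t4], t2]


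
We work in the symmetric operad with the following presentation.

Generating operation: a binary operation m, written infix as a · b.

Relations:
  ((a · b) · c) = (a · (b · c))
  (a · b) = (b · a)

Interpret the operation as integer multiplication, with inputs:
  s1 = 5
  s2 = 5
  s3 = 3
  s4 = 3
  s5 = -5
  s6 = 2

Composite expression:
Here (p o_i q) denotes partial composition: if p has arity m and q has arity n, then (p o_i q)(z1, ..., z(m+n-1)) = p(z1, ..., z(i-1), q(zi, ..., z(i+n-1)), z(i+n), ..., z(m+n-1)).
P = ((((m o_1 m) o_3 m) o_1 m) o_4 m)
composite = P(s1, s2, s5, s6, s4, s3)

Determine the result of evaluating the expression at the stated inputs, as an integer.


-2250

(s1 · s2) = 25
((s1 · s2) · s5) = -125
(s6 · s4) = 6
((s6 · s4) · s3) = 18
(((s1 · s2) · s5) · ((s6 · s4) · s3)) = -2250


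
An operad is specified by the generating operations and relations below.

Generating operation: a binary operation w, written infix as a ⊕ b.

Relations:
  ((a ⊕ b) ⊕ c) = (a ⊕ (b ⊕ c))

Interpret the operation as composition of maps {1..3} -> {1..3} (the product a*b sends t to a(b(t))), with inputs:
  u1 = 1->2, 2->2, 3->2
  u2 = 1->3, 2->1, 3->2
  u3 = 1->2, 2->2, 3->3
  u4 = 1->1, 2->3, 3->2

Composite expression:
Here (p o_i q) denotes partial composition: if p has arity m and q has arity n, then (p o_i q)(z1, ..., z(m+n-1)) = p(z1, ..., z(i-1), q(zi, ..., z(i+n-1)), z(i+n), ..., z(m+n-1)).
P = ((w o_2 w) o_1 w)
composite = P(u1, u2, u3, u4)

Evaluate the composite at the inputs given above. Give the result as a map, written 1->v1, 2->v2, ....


1->2, 2->2, 3->2

(u1 ⊕ u2) = 1->2, 2->2, 3->2
(u3 ⊕ u4) = 1->2, 2->3, 3->2
((u1 ⊕ u2) ⊕ (u3 ⊕ u4)) = 1->2, 2->2, 3->2


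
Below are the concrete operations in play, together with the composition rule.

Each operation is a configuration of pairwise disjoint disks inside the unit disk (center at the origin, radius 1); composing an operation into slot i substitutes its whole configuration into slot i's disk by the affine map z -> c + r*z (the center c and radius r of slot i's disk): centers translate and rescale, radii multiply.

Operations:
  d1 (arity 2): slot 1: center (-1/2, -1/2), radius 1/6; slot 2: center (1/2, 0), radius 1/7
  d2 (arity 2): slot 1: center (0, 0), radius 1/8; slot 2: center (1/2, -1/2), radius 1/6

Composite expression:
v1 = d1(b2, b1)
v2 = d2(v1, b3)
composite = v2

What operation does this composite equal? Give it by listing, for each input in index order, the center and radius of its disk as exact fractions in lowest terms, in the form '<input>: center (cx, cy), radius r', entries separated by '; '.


b1: center (1/16, 0), radius 1/56; b2: center (-1/16, -1/16), radius 1/48; b3: center (1/2, -1/2), radius 1/6

Nesting under d2 composes maps z -> c + r*z down each b-path.
tracing b2 down its 2-map path: center (-1/16, -1/16), radius 1/48
tracing b1 down its 2-map path: center (1/16, 0), radius 1/56
tracing b3 down its 1-map path: center (1/2, -1/2), radius 1/6


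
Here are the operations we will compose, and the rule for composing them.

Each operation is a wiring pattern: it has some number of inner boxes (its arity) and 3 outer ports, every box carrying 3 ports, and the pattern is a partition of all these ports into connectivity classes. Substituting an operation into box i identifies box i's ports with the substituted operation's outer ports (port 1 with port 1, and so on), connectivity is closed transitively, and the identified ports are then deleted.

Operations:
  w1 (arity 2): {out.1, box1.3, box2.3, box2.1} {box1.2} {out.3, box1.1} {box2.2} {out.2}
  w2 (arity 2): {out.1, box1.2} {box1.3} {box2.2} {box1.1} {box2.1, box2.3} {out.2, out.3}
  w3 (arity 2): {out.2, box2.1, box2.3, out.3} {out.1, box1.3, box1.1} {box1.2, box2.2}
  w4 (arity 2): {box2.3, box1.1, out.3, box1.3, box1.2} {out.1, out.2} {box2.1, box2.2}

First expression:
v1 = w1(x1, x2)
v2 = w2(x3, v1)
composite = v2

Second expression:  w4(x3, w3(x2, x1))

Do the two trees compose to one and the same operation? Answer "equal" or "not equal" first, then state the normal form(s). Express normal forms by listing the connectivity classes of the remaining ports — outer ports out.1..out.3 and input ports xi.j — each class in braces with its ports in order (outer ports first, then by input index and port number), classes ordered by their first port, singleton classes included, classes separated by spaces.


The first expression, normalized: {out.1, x3.2} {out.2, out.3} {x1.1, x1.3, x2.1, x2.3} {x1.2} {x2.2} {x3.1} {x3.3}
The second expression, normalized: {out.1, out.2} {out.3, x1.1, x1.3, x2.1, x2.3, x3.1, x3.2, x3.3} {x1.2, x2.2}
The forms do not match — not equal.

not equal — first {out.1, x3.2} {out.2, out.3} {x1.1, x1.3, x2.1, x2.3} {x1.2} {x2.2} {x3.1} {x3.3}, second {out.1, out.2} {out.3, x1.1, x1.3, x2.1, x2.3, x3.1, x3.2, x3.3} {x1.2, x2.2}


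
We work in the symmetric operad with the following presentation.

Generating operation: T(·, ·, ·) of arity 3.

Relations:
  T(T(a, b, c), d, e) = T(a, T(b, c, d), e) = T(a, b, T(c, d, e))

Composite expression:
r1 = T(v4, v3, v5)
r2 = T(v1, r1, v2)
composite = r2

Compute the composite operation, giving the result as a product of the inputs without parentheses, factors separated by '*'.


v1 * v4 * v3 * v5 * v2


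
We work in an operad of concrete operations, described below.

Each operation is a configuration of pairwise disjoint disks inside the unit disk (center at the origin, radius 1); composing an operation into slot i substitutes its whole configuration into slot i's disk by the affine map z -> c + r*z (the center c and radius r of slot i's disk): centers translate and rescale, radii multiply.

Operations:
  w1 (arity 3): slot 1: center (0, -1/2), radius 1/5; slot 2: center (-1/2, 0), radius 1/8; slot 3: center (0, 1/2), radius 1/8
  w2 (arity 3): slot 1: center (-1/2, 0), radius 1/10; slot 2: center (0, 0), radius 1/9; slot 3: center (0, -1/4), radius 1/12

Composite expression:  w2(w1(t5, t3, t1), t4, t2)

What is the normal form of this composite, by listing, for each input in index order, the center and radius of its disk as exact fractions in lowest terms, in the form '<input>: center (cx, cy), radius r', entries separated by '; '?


t1: center (-1/2, 1/20), radius 1/80; t2: center (0, -1/4), radius 1/12; t3: center (-11/20, 0), radius 1/80; t4: center (0, 0), radius 1/9; t5: center (-1/2, -1/20), radius 1/50


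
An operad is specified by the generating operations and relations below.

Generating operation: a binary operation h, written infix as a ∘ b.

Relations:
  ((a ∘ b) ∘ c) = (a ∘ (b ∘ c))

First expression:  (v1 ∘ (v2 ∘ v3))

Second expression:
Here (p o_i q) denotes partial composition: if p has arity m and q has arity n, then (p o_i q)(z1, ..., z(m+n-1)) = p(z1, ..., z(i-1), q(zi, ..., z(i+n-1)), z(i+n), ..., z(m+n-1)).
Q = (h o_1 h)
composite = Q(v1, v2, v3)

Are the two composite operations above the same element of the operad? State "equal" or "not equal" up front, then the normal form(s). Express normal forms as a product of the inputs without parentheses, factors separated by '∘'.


equal: each reduces to v1 ∘ v2 ∘ v3

The first expression, normalized: v1 ∘ v2 ∘ v3
The second expression, normalized: v1 ∘ v2 ∘ v3
Both agree, so they are equal.


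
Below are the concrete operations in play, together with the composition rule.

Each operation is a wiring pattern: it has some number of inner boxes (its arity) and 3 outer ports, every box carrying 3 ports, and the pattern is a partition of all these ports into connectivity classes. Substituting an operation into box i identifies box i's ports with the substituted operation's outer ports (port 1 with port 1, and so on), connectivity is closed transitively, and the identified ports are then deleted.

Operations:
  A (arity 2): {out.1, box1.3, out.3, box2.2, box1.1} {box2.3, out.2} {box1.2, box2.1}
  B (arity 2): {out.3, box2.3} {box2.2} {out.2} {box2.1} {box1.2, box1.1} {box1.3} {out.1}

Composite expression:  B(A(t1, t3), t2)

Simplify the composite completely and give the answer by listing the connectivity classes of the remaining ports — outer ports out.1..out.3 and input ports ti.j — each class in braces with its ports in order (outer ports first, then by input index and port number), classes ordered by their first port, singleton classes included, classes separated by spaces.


{out.1} {out.2} {out.3, t2.3} {t1.1, t1.3, t3.2, t3.3} {t1.2, t3.1} {t2.1} {t2.2}


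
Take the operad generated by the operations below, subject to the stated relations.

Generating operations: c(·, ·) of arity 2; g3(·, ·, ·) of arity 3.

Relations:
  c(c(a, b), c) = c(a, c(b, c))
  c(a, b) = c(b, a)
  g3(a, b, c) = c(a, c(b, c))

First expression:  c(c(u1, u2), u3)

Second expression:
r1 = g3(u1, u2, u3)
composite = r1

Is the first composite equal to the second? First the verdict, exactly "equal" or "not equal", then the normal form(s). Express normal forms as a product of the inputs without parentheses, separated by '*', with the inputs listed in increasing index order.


equal; both compose to u1 * u2 * u3

The first expression reduces to u1 * u2 * u3
The second expression reduces to u1 * u2 * u3
Identical normal forms: equal.


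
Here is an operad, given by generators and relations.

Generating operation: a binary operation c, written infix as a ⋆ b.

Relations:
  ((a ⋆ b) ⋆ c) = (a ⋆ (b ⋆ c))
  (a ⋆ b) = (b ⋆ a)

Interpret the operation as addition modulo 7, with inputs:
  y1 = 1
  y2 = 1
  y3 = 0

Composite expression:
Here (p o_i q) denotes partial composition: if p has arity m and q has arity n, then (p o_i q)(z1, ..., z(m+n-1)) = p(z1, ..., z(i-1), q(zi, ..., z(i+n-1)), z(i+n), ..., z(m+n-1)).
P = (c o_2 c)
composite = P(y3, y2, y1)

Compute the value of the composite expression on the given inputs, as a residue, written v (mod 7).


2 (mod 7)

(y2 ⋆ y1) = 2
(y3 ⋆ (y2 ⋆ y1)) = 2


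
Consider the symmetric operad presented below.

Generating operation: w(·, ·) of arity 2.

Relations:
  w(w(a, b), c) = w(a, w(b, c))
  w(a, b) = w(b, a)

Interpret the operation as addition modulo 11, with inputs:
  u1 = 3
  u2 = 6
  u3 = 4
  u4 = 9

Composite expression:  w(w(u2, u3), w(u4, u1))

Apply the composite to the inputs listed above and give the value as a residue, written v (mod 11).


0 (mod 11)

w(u2, u3) = 10
w(u4, u1) = 1
w(w(u2, u3), w(u4, u1)) = 0


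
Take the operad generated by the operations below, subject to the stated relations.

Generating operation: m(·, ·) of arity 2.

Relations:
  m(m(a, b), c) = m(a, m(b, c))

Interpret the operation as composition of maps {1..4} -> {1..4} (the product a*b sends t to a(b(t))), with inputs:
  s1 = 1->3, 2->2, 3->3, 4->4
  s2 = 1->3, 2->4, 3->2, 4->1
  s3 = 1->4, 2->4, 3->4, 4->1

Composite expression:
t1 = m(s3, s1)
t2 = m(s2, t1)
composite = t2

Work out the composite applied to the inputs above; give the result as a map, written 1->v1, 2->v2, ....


1->1, 2->1, 3->1, 4->3

m(s3, s1) = 1->4, 2->4, 3->4, 4->1
m(s2, m(s3, s1)) = 1->1, 2->1, 3->1, 4->3


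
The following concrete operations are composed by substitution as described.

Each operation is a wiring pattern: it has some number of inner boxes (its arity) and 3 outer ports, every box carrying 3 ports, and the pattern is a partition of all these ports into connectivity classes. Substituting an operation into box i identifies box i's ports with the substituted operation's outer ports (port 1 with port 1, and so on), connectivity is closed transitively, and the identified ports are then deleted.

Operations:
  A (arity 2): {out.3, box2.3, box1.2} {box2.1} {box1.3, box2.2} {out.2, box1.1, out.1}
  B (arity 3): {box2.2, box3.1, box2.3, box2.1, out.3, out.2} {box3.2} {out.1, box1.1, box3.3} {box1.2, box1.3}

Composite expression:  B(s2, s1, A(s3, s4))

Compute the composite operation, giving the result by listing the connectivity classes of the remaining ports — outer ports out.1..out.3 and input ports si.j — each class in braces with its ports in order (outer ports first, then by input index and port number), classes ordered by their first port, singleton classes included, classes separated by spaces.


{out.1, s2.1, s3.2, s4.3} {out.2, out.3, s1.1, s1.2, s1.3, s3.1} {s2.2, s2.3} {s3.3, s4.2} {s4.1}


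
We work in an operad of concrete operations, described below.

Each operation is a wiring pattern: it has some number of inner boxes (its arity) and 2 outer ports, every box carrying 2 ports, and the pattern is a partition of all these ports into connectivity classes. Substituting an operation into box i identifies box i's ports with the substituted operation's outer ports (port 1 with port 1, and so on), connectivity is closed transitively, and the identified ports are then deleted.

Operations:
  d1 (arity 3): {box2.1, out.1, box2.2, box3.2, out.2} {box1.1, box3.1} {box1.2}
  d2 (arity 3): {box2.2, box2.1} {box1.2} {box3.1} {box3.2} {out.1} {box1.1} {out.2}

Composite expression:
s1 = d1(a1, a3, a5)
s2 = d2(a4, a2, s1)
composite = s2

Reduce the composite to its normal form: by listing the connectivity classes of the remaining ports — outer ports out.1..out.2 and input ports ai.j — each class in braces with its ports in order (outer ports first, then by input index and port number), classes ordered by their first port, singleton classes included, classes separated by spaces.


{out.1} {out.2} {a1.1, a5.1} {a1.2} {a2.1, a2.2} {a3.1, a3.2, a5.2} {a4.1} {a4.2}

After gluing at d2, chains via deleted ports link the a-ports.
composing d1 on (a1, a3, a5), with out.j its own outer ports: {out.1, out.2, a3.1, a3.2, a5.2} {a1.1, a5.1} {a1.2}
composing d2 on (a4, a2, a1, a3, a5), with out.j its own outer ports: {out.1} {out.2} {a1.1, a5.1} {a1.2} {a2.1, a2.2} {a3.1, a3.2, a5.2} {a4.1} {a4.2}


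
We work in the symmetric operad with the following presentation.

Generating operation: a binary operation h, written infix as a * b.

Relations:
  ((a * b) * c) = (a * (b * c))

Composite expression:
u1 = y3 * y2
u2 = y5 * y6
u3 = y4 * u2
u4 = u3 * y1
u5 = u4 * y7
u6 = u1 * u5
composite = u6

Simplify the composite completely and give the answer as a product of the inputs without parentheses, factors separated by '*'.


y3 * y2 * y4 * y5 * y6 * y1 * y7

Every regrouping of h is equal, so read the y-inputs in written order.
(y3 * y2) unparenthesizes to y3 * y2
(y5 * y6) unparenthesizes to y5 * y6
(y4 * (y5 * y6)) unparenthesizes to y4 * y5 * y6
((y4 * (y5 * y6)) * y1) unparenthesizes to y4 * y5 * y6 * y1
(((y4 * (y5 * y6)) * y1) * y7) unparenthesizes to y4 * y5 * y6 * y1 * y7
((y3 * y2) * (((y4 * (y5 * y6)) * y1) * y7)) unparenthesizes to y3 * y2 * y4 * y5 * y6 * y1 * y7


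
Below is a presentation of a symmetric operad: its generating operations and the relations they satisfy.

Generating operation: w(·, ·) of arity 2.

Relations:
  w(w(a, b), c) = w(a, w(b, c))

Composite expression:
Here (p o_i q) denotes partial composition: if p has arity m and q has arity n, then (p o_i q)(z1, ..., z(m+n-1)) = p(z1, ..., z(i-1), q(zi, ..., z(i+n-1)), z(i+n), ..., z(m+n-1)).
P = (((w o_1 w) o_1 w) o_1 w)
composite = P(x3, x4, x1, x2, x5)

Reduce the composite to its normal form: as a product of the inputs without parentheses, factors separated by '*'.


x3 * x4 * x1 * x2 * x5

Associativity of w dissolves the nesting; only the x-input order survives.
w(x3, x4) linearizes to x3 * x4
w(w(x3, x4), x1) linearizes to x3 * x4 * x1
w(w(w(x3, x4), x1), x2) linearizes to x3 * x4 * x1 * x2
w(w(w(w(x3, x4), x1), x2), x5) linearizes to x3 * x4 * x1 * x2 * x5


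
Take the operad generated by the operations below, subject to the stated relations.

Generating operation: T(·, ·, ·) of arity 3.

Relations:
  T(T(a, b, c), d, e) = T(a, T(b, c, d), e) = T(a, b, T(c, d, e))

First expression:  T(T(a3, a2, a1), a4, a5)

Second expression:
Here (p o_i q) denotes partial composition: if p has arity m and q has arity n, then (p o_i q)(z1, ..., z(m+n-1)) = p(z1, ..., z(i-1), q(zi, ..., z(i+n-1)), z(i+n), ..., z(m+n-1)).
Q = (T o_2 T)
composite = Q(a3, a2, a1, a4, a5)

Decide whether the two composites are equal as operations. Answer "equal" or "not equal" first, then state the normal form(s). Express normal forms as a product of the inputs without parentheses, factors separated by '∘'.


equal — both sides give a3 ∘ a2 ∘ a1 ∘ a4 ∘ a5

The first expression, normalized: a3 ∘ a2 ∘ a1 ∘ a4 ∘ a5
The second expression, normalized: a3 ∘ a2 ∘ a1 ∘ a4 ∘ a5
One common form — equal.


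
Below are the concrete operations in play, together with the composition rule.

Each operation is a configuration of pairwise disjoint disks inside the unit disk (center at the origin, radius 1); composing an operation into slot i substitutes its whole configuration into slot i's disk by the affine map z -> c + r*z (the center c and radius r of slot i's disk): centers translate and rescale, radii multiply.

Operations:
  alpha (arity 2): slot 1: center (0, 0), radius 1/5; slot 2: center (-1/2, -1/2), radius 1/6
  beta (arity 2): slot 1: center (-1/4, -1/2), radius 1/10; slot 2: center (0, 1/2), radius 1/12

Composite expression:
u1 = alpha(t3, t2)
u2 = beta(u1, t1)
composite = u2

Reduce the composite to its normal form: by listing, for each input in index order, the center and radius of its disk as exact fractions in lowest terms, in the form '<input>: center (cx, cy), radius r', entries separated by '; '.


t1: center (0, 1/2), radius 1/12; t2: center (-3/10, -11/20), radius 1/60; t3: center (-1/4, -1/2), radius 1/50

Each t-disk chains the slot maps above it in beta; radii multiply.
t3: after 2 affine steps, its disk has center (-1/4, -1/2), radius 1/50
t2: after 2 affine steps, its disk has center (-3/10, -11/20), radius 1/60
t1: after 1 affine step, its disk has center (0, 1/2), radius 1/12


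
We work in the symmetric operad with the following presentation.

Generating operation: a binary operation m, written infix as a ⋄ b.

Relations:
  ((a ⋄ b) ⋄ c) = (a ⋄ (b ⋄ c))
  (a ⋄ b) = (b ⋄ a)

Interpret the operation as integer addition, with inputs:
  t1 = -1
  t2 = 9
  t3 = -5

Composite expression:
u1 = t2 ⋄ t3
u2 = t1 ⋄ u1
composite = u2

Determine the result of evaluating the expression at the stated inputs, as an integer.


3

(t2 ⋄ t3) = 4
(t1 ⋄ (t2 ⋄ t3)) = 3


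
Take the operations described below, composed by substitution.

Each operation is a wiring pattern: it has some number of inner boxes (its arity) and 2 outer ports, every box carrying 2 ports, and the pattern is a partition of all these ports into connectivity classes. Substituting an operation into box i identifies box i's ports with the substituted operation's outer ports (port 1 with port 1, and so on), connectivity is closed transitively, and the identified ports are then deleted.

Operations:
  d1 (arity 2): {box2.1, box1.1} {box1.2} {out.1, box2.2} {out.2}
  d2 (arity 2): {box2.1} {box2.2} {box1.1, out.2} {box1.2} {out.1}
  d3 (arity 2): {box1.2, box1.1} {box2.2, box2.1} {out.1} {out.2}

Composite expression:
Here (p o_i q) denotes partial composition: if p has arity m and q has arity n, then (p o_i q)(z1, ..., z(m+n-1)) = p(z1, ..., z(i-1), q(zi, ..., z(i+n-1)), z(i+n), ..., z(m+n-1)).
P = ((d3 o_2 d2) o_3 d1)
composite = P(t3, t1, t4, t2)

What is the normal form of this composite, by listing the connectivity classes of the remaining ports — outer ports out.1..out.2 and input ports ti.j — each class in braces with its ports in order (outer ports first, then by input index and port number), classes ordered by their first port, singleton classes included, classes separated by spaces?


Two ports join when wires chain via d3-identified ports.
through d1, on inputs (t4, t2): {out.1, t2.2} {out.2} {t2.1, t4.1} {t4.2} (out.j = stage outer ports)
through d2, on inputs (t1, t4, t2): {out.1} {out.2, t1.1} {t1.2} {t2.1, t4.1} {t2.2} {t4.2} (out.j = stage outer ports)
through d3, on inputs (t3, t1, t4, t2): {out.1} {out.2} {t1.1} {t1.2} {t2.1, t4.1} {t2.2} {t3.1, t3.2} {t4.2} (out.j = stage outer ports)

{out.1} {out.2} {t1.1} {t1.2} {t2.1, t4.1} {t2.2} {t3.1, t3.2} {t4.2}


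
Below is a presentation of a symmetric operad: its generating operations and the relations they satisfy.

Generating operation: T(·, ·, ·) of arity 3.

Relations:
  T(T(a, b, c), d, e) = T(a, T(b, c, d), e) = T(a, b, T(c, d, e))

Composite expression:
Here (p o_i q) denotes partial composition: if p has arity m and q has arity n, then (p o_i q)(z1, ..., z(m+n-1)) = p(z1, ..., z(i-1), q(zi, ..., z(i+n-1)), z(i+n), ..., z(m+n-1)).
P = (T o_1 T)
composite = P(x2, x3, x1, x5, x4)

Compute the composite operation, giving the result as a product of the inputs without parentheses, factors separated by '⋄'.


Key point: T is associative — brackets drop, the x-order remains.
T(x2, x3, x1) spells out as x2 ⋄ x3 ⋄ x1
T(T(x2, x3, x1), x5, x4) spells out as x2 ⋄ x3 ⋄ x1 ⋄ x5 ⋄ x4

x2 ⋄ x3 ⋄ x1 ⋄ x5 ⋄ x4


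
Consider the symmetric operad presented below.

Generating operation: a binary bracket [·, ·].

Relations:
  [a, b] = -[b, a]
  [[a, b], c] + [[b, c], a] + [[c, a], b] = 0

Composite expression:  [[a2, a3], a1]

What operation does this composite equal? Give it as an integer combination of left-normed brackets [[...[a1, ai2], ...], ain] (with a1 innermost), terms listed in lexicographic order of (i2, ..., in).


-[[a1, a2], a3] + [[a1, a3], a2]

Skip Jacobi rewriting: expand, keep a1-initial words, read off terms.
Composite bracket: [[a2, a3], a1]
Full expansion: 4 signed words from ab - ba (2^2 = 4).
Collect the words opening with a1:
  a1a2a3 appears with sign -1, giving the term -[[a1, a2], a3]
  a1a3a2 appears with sign +1, giving the term +[[a1, a3], a2]


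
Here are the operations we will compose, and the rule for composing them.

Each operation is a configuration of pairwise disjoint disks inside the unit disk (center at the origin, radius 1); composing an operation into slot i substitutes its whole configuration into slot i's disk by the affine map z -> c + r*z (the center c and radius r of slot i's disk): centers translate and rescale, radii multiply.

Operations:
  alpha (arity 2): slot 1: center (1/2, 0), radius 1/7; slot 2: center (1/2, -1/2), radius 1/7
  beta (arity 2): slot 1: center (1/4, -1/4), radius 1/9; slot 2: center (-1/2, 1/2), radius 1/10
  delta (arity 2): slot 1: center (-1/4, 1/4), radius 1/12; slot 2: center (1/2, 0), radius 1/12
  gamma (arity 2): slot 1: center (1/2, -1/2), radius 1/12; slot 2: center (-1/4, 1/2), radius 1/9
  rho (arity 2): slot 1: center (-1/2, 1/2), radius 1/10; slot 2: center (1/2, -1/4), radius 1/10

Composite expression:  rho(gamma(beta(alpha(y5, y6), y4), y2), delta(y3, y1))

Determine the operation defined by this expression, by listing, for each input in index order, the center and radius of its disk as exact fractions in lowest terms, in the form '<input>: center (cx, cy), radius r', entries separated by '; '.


Nesting under rho composes maps z -> c + r*z down each y-path.
y5 passes through 4 substitutions, ending at center (-1933/4320, 43/96), radius 1/7560
y6 passes through 4 substitutions, ending at center (-1933/4320, 1933/4320), radius 1/7560
y4 passes through 3 substitutions, ending at center (-109/240, 109/240), radius 1/1200
y2 passes through 2 substitutions, ending at center (-21/40, 11/20), radius 1/90
y3 passes through 2 substitutions, ending at center (19/40, -9/40), radius 1/120
y1 passes through 2 substitutions, ending at center (11/20, -1/4), radius 1/120

y1: center (11/20, -1/4), radius 1/120; y2: center (-21/40, 11/20), radius 1/90; y3: center (19/40, -9/40), radius 1/120; y4: center (-109/240, 109/240), radius 1/1200; y5: center (-1933/4320, 43/96), radius 1/7560; y6: center (-1933/4320, 1933/4320), radius 1/7560


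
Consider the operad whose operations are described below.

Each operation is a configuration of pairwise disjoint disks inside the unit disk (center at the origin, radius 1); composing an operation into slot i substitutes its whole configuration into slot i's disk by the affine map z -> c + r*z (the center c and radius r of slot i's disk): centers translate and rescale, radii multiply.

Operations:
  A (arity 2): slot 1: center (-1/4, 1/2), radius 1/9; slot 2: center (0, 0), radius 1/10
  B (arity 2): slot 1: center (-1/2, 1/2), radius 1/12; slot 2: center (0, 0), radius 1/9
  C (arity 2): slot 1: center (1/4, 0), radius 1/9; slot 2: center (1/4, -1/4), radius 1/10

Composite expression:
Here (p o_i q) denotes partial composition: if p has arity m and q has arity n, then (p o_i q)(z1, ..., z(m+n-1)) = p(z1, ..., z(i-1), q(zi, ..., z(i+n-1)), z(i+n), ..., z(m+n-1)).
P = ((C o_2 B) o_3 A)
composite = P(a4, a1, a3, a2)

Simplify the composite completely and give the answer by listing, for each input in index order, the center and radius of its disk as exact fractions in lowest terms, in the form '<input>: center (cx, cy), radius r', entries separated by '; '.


a1: center (1/5, -1/5), radius 1/120; a2: center (1/4, -1/4), radius 1/900; a3: center (89/360, -11/45), radius 1/810; a4: center (1/4, 0), radius 1/9

Nesting under C composes maps z -> c + r*z down each a-path.
tracing a4 down its 1-map path: center (1/4, 0), radius 1/9
tracing a1 down its 2-map path: center (1/5, -1/5), radius 1/120
tracing a3 down its 3-map path: center (89/360, -11/45), radius 1/810
tracing a2 down its 3-map path: center (1/4, -1/4), radius 1/900


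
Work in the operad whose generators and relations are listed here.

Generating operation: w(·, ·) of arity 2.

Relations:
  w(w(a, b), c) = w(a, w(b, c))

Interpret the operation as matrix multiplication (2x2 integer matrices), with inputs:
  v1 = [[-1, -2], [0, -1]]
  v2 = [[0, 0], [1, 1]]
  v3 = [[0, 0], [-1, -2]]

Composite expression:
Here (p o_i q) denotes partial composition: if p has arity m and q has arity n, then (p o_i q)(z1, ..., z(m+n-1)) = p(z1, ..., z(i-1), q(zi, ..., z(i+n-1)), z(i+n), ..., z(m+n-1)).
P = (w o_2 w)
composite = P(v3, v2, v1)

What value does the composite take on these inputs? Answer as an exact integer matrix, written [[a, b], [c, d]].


[[0, 0], [2, 6]]

w(v2, v1) = [[0, 0], [-1, -3]]
w(v3, w(v2, v1)) = [[0, 0], [2, 6]]


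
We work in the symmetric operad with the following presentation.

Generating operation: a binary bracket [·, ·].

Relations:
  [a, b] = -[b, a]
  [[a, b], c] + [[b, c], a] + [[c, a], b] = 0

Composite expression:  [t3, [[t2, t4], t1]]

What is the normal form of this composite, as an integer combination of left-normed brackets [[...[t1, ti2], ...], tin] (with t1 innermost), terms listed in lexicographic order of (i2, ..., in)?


A multilinear Lie element is pinned by t1-initial words (t1 innermost).
Composite bracket: [t3, [[t2, t4], t1]]
Applying ab - ba throughout gives 8 signed words (2^3 = 8).
Words beginning with t1 determine it all:
  the word t1t2t4t3 carries sign +1 and contributes +[[[t1, t2], t4], t3]
  the word t1t4t2t3 carries sign -1 and contributes -[[[t1, t4], t2], t3]

[[[t1, t2], t4], t3] - [[[t1, t4], t2], t3]


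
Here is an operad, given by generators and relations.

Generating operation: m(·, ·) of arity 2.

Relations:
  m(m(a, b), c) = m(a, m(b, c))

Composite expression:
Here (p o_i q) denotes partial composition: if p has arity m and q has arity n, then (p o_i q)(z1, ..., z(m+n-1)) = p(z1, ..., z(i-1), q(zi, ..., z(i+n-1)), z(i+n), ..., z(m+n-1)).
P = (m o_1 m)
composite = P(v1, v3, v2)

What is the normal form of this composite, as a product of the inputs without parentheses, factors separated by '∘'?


v1 ∘ v3 ∘ v2

The m-tree's shape is irrelevant; the v-reading-order decides.
m(v1, v3) collapses to v1 ∘ v3
m(m(v1, v3), v2) collapses to v1 ∘ v3 ∘ v2


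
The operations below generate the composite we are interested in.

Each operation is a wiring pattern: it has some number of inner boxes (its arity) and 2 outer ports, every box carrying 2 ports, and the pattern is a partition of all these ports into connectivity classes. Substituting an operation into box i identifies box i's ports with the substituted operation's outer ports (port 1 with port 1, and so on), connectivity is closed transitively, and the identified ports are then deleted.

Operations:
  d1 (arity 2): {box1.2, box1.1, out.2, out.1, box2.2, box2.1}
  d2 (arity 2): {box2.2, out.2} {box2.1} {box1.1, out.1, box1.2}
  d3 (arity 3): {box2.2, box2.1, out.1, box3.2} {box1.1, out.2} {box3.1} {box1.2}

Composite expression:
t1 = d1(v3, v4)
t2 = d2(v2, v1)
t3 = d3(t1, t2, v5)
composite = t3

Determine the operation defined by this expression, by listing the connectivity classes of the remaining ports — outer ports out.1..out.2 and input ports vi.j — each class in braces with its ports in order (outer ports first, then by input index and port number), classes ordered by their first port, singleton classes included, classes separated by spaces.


{out.1, v1.2, v2.1, v2.2, v5.2} {out.2, v3.1, v3.2, v4.1, v4.2} {v1.1} {v5.1}

Two ports join when wires chain via d3-identified ports.
through d1, on inputs (v3, v4): {out.1, out.2, v3.1, v3.2, v4.1, v4.2} (out.j = stage outer ports)
through d2, on inputs (v2, v1): {out.1, v2.1, v2.2} {out.2, v1.2} {v1.1} (out.j = stage outer ports)
through d3, on inputs (v3, v4, v2, v1, v5): {out.1, v1.2, v2.1, v2.2, v5.2} {out.2, v3.1, v3.2, v4.1, v4.2} {v1.1} {v5.1} (out.j = stage outer ports)


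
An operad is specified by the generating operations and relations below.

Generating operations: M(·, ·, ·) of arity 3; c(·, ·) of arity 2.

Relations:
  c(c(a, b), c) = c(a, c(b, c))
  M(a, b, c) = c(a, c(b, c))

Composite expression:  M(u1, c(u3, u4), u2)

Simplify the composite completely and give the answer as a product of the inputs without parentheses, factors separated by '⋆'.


u1 ⋆ u3 ⋆ u4 ⋆ u2

Associativity of M dissolves the nesting; only the u-input order survives.
c(u3, u4) linearizes to u3 ⋆ u4
M(u1, c(u3, u4), u2) linearizes to u1 ⋆ u3 ⋆ u4 ⋆ u2


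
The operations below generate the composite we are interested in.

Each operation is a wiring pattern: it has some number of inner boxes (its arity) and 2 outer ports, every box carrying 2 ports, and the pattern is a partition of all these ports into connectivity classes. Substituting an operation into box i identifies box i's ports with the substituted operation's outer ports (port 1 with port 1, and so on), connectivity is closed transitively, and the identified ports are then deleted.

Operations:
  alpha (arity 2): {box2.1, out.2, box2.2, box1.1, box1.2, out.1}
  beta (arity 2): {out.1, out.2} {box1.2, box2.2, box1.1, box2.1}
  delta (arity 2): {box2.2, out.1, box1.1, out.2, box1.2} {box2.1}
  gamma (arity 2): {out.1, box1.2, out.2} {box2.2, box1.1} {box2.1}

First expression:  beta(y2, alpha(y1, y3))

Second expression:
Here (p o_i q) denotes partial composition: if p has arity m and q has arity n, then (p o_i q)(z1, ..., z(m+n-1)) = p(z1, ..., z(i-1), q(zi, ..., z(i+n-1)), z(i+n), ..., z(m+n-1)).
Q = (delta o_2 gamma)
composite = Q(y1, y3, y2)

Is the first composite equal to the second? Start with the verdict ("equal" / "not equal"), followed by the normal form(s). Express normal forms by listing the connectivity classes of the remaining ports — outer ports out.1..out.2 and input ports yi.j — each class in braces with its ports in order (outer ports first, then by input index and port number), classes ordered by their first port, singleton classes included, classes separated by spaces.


not equal: they reduce to {out.1, out.2} {y1.1, y1.2, y2.1, y2.2, y3.1, y3.2} and {out.1, out.2, y1.1, y1.2, y3.2} {y2.1} {y2.2, y3.1}


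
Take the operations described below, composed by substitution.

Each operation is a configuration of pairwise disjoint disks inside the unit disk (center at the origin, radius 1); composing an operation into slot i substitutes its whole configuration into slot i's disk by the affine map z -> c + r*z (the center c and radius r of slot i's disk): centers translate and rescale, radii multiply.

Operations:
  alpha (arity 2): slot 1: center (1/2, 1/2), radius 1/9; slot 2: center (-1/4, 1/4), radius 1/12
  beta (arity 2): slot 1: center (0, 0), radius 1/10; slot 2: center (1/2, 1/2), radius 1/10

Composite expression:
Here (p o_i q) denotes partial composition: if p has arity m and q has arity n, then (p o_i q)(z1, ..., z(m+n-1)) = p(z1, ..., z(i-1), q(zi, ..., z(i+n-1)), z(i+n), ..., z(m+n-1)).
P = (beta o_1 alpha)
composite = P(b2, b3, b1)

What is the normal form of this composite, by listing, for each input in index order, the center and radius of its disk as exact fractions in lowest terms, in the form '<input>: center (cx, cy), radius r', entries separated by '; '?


b1: center (1/2, 1/2), radius 1/10; b2: center (1/20, 1/20), radius 1/90; b3: center (-1/40, 1/40), radius 1/120

Affine substitution under beta: radii multiply and b-centers shift.
for b2, the 2-step affine chain lands on center (1/20, 1/20), radius 1/90
for b3, the 2-step affine chain lands on center (-1/40, 1/40), radius 1/120
for b1, the 1-step affine chain lands on center (1/2, 1/2), radius 1/10


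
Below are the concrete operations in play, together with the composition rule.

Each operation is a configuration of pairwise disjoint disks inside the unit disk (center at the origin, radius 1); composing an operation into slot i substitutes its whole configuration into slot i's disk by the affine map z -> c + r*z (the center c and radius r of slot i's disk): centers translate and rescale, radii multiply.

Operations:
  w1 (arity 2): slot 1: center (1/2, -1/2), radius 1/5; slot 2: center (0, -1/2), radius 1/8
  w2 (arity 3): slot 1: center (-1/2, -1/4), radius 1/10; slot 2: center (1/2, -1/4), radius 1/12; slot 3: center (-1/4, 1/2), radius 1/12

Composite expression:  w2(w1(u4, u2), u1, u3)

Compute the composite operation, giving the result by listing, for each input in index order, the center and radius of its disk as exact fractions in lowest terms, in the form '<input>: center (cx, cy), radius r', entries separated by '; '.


u1: center (1/2, -1/4), radius 1/12; u2: center (-1/2, -3/10), radius 1/80; u3: center (-1/4, 1/2), radius 1/12; u4: center (-9/20, -3/10), radius 1/50

Affine substitution under w2: radii multiply and u-centers shift.
u4 passes through 2 substitutions, ending at center (-9/20, -3/10), radius 1/50
u2 passes through 2 substitutions, ending at center (-1/2, -3/10), radius 1/80
u1 passes through 1 substitution, ending at center (1/2, -1/4), radius 1/12
u3 passes through 1 substitution, ending at center (-1/4, 1/2), radius 1/12


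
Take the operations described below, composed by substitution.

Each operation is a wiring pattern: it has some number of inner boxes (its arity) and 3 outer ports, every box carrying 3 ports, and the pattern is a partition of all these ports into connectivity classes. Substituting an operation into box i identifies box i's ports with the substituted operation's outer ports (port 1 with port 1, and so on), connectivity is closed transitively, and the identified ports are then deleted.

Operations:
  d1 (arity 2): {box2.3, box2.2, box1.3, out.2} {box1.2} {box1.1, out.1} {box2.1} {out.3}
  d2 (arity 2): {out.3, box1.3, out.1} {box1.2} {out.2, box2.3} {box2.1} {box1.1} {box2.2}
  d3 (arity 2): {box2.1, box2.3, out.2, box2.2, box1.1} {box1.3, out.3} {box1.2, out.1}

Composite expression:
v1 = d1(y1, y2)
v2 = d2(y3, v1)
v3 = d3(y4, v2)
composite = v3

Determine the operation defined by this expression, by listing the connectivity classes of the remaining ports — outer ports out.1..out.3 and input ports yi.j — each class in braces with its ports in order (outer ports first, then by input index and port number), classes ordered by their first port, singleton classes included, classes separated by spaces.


Two ports join when wires chain via d3-identified ports.
through d1, on inputs (y1, y2): {out.1, y1.1} {out.2, y1.3, y2.2, y2.3} {out.3} {y1.2} {y2.1} (out.j = stage outer ports)
through d2, on inputs (y3, y1, y2): {out.1, out.3, y3.3} {out.2} {y1.1} {y1.2} {y1.3, y2.2, y2.3} {y2.1} {y3.1} {y3.2} (out.j = stage outer ports)
through d3, on inputs (y4, y3, y1, y2): {out.1, y4.2} {out.2, y3.3, y4.1} {out.3, y4.3} {y1.1} {y1.2} {y1.3, y2.2, y2.3} {y2.1} {y3.1} {y3.2} (out.j = stage outer ports)

{out.1, y4.2} {out.2, y3.3, y4.1} {out.3, y4.3} {y1.1} {y1.2} {y1.3, y2.2, y2.3} {y2.1} {y3.1} {y3.2}


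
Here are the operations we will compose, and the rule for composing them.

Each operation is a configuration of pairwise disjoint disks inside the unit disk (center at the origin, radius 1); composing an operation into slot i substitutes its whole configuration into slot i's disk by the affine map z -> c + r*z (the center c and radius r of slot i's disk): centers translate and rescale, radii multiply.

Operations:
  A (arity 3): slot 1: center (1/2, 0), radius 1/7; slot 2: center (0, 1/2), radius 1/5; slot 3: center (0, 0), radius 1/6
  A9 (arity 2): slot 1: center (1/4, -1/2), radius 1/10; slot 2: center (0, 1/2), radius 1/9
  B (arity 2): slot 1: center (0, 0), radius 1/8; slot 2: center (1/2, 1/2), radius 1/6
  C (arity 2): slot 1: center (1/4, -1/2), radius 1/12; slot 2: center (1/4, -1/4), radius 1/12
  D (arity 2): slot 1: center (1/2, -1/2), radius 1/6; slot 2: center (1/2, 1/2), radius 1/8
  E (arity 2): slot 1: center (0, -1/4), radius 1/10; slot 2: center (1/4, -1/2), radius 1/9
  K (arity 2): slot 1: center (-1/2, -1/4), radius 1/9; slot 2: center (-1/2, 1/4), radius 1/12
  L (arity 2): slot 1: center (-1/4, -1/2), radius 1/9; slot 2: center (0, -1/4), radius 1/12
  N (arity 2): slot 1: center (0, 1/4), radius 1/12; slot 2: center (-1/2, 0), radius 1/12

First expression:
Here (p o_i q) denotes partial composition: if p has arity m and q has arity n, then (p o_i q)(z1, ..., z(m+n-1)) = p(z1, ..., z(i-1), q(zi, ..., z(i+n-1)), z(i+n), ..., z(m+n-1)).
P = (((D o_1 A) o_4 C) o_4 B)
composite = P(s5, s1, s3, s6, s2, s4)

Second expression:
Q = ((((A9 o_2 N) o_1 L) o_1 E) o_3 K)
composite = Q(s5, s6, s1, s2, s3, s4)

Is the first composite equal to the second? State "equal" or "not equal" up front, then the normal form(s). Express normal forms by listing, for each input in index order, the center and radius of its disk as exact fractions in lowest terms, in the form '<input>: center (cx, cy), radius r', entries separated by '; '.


not equal; first: s1: center (1/2, -5/12), radius 1/30; s2: center (103/192, 85/192), radius 1/576; s3: center (1/2, -1/2), radius 1/36; s4: center (17/32, 15/32), radius 1/96; s5: center (7/12, -1/2), radius 1/42; s6: center (17/32, 7/16), radius 1/768; second: s1: center (59/240, -253/480), radius 1/1080; s2: center (59/240, -251/480), radius 1/1440; s3: center (0, 19/36), radius 1/108; s4: center (-1/18, 1/2), radius 1/108; s5: center (9/40, -199/360), radius 1/900; s6: center (41/180, -5/9), radius 1/810

Reducing the first expression gives s1: center (1/2, -5/12), radius 1/30; s2: center (103/192, 85/192), radius 1/576; s3: center (1/2, -1/2), radius 1/36; s4: center (17/32, 15/32), radius 1/96; s5: center (7/12, -1/2), radius 1/42; s6: center (17/32, 7/16), radius 1/768
Reducing the second expression gives s1: center (59/240, -253/480), radius 1/1080; s2: center (59/240, -251/480), radius 1/1440; s3: center (0, 19/36), radius 1/108; s4: center (-1/18, 1/2), radius 1/108; s5: center (9/40, -199/360), radius 1/900; s6: center (41/180, -5/9), radius 1/810
They disagree, so not equal.
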